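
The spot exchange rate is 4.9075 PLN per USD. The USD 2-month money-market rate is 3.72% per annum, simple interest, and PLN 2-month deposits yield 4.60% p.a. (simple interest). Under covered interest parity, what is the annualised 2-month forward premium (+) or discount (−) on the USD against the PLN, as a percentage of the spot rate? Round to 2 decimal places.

T = 2/12 years.
No-arbitrage forward: 4.9075 × 1.0076667 / 1.006200 = 4.9146535 PLN/USD.
Annualised premium = (F − S)/S × (1/T) = (4.9146535 − 4.9075)/4.9075 ÷ (2/12) = 0.87%.

+0.87%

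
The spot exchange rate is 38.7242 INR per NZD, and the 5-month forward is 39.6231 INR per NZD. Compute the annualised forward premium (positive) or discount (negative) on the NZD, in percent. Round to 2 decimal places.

T = 5/12 years.
NZD trades forward at +2.32129% vs spot over the period.
Per annum: 0.0232129 / (5/12) = 0.055711 = 5.57%.

+5.57%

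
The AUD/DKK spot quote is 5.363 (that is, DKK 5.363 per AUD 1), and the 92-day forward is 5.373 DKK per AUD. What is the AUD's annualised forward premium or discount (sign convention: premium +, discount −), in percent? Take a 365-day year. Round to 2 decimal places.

T = 92/365 years.
AUD trades forward at +0.18646% vs spot over the period.
Annualise by dividing by T: 0.0018646 / (92/365) = 0.007398 → 0.74%.

+0.74%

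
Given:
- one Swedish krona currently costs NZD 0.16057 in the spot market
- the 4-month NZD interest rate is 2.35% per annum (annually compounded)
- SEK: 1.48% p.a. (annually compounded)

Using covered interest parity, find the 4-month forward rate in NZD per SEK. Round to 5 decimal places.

T = 4/12 years.
NZD accumulates by (1 + 0.0235)^(4/12) = 1.0077728.
SEK growth factor: (1 + 0.0148)^(4/12) = 1.0049092.
So F = 0.16057 × 1.0077728 / 1.0049092 = 0.1610276 (NZD/SEK).

0.16103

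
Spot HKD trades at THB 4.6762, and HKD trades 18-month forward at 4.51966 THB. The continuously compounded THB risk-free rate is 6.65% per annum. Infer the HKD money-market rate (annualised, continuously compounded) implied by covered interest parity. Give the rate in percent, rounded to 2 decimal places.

T = 18/12 years.
F/S = 4.51966/4.6762 = 0.9665241 = (growth of THB) / (growth of HKD).
THB growth factor: e^(0.0665×18/12) = 1.1048947.
That pins the HKD growth at 1.1431631.
Take logs: ln 1.1431631 / (18/12) = 0.089199, so 8.92%.

8.92%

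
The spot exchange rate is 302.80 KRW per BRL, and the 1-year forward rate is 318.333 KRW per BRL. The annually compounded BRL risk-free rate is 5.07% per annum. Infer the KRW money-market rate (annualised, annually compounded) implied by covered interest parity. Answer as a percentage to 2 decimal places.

T = 1 year.
F/S = 318.333/302.8 = 1.0512979 = (growth of KRW) / (growth of BRL).
BRL growth factor: (1 + 0.0507)^1 = 1.050700.
That pins the KRW growth at 1.1045987.
Annualise: 1.1045987^(1/1) − 1 = 0.104599 = 10.46%.

10.46%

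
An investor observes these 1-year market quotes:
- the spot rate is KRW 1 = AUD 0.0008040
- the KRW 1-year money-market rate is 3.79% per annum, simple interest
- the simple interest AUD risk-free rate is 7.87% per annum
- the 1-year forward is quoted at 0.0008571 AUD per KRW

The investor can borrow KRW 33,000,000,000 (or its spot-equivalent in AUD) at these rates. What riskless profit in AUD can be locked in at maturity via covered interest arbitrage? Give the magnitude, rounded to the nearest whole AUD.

AUD 736,207

T = 1 year.
Route A — deposit KRW, sell forward: 33,000,000,000 × 1.037900 × 0.0008571 = AUD 29,356,274.97.
Route B — convert at spot, deposit AUD: 33,000,000,000 × 0.0008040 × 1.078700 = AUD 28,620,068.40.
The quoted forward overvalues KRW, so borrow AUD, buy KRW at spot, deposit the KRW at 3.79%, and sell the proceeds forward at 0.0008571.
The gap between the two covered legs is AUD 736,207.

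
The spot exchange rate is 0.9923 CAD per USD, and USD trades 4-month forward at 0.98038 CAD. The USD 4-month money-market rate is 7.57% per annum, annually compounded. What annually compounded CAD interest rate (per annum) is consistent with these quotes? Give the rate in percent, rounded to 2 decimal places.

3.74%

T = 4/12 years.
By CIP, F/S equals the CAD-to-USD growth ratio: 0.98038/0.9923 = 0.9879875.
USD growth factor: (1 + 0.0757)^(4/12) = 1.0246221.
That pins the CAD growth at 1.0123138.
r = 1.0123138^(12/4) − 1 = 0.037398 → 3.74%.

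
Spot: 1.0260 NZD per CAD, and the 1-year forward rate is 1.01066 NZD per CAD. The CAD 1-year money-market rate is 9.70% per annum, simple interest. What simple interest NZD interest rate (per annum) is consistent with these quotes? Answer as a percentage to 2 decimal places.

8.06%

T = 1 year.
CIP gives F = S · g_NZD/g_CAD, so g_NZD/g_CAD = 1.01066/1.026 = 0.9850487.
The CAD side grows by 1 + 0.0970×1 = 1.097000.
That pins the NZD growth at 1.0805984.
r = (1.0805984 − 1)/1 = 0.080598 → 8.06%.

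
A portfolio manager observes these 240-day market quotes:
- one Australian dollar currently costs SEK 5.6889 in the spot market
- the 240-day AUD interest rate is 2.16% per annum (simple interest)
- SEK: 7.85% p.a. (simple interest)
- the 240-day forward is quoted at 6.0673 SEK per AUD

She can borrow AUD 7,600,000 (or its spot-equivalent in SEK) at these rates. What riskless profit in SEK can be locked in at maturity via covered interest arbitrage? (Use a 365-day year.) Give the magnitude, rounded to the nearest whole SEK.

T = 240/365 years.
Keep in AUD, deliver into the forward: 7,600,000·1.0142027397·6.0673 = SEK 46,766,389.35.
Swap to SEK now, deposit: 7,600,000·5.6889·1.0516164384 = SEK 45,467,309.75.
The quoted forward overvalues AUD, so borrow SEK, buy AUD at spot, deposit the AUD at 2.16%, and sell the proceeds forward at 6.0673.
Profit = 46,766,389.35 − 45,467,309.75 = SEK 1,299,080.

SEK 1,299,080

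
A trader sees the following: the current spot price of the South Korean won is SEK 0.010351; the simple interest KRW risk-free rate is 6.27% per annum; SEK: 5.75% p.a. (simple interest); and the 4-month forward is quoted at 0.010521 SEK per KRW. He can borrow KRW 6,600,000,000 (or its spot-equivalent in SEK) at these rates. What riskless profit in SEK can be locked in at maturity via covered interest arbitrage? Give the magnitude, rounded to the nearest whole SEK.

T = 4/12 years.
Route A — deposit KRW, sell forward: 6,600,000,000 × 1.020900 × 0.010521 = SEK 70,889,866.74.
Route B — convert at spot, deposit SEK: 6,600,000,000 × 0.010351 × 1.0191666667 = SEK 69,626,001.50.
The quoted forward overvalues KRW, so borrow SEK, buy KRW at spot, deposit the KRW at 6.27%, and sell the proceeds forward at 0.010521.
Arbitrage profit = |70,889,866.74 − 69,626,001.50| = SEK 1,263,865.

SEK 1,263,865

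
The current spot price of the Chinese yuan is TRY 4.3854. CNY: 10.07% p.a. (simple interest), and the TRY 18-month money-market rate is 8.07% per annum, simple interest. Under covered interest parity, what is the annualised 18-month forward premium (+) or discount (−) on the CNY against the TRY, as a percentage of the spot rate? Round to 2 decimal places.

-1.74%

T = 18/12 years.
CIP forward (TRY per CNY) = 4.3854 × 1.121050/1.151050 = 4.2711026.
Annualised premium = (F − S)/S × (1/T) = (4.2711026 − 4.3854)/4.3854 ÷ (18/12) = -1.74%.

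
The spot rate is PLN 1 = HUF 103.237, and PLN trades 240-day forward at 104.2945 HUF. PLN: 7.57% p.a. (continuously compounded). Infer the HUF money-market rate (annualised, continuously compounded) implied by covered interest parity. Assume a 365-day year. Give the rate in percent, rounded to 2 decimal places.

9.12%

T = 240/365 years.
By CIP, F/S equals the HUF-to-PLN growth ratio: 104.2945/103.237 = 1.0102434.
The PLN side grows by e^(0.0757×240/365) = 1.0510349.
Hence g_HUF = 1.0618011.
r = ln(1.0618011)/(240/365) = 0.091199 → 9.12%.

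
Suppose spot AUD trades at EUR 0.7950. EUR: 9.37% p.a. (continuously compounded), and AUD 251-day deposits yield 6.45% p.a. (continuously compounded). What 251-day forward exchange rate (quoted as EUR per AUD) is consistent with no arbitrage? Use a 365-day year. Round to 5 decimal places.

T = 251/365 years.
EUR growth factor: e^(0.0937×251/365) = 1.066556.
AUD accumulates by e^(0.0645×251/365) = 1.0453532.
So F = 0.795 × 1.066556 / 1.0453532 = 0.8111249 (EUR/AUD).

0.81112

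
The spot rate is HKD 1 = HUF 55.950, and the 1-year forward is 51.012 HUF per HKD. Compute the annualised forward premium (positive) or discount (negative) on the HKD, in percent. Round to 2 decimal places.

T = 1 year.
(F − S)/S = (51.012 − 55.95)/55.95 = -0.0882574.
Annualise by dividing by T: -0.0882574 / 1 = -0.088257 → -8.83%.

-8.83%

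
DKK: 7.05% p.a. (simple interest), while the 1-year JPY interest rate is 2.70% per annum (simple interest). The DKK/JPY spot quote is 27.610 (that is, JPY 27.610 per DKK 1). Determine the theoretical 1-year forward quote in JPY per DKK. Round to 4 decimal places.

26.4881

T = 1 year.
JPY accumulates by 1 + 0.0270×1 = 1.027000.
DKK accumulates by 1 + 0.0705×1 = 1.070500.
Forward (JPY per DKK) = 27.61 × 1.027000 / 1.070500 = 26.488062.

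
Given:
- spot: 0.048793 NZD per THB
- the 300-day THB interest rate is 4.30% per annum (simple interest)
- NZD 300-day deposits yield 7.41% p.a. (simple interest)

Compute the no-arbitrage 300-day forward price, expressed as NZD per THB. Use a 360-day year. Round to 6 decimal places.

0.050014

T = 300/360 years.
NZD growth factor: 1 + 0.0741×300/360 = 1.061750.
Growth of 1 THB over T: 1 + 0.0430×300/360 = 1.0358333.
Forward (NZD per THB) = 0.048793 × 1.061750 / 1.0358333 = 0.05001381.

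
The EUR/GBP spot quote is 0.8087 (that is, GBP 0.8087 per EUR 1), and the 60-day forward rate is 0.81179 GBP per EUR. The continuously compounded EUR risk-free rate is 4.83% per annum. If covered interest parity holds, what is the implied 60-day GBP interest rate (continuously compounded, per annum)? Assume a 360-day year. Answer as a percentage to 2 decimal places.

T = 60/360 years.
By CIP, F/S equals the GBP-to-EUR growth ratio: 0.81179/0.8087 = 1.0038209.
The EUR side grows by e^(0.0483×60/360) = 1.0080825.
So the GBP growth factor = 1.0119343.
Take logs: ln 1.0119343 / (60/360) = 0.071182, so 7.12%.

7.12%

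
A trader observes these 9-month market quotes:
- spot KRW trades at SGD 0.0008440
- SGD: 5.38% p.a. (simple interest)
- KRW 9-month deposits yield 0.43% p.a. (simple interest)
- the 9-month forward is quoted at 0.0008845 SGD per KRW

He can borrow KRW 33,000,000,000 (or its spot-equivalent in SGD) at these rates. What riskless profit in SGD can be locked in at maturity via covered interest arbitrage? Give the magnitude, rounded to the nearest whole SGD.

T = 9/12 years.
Keep in KRW, deliver into the forward: 33,000,000,000·1.003225·0.0008845 = SGD 29,282,632.91.
Swap to SGD now, deposit: 33,000,000,000·0.0008440·1.040350 = SGD 28,975,828.20.
The quoted forward overvalues KRW, so borrow SGD, buy KRW at spot, deposit the KRW at 0.43%, and sell the proceeds forward at 0.0008845.
The gap between the two covered legs is SGD 306,805.

SGD 306,805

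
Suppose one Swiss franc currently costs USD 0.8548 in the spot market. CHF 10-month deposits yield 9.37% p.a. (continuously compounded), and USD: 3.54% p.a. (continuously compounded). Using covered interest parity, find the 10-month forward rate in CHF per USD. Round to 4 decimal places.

1.2281

T = 10/12 years.
Growth of 1 USD over T: e^(0.0354×10/12) = 1.0299394.
CHF accumulates by e^(0.0937×10/12) = 1.0812128.
Forward (USD per CHF) = 0.8548 × 1.0299394 / 1.0812128 = 0.8142636.
Invert for CHF per USD: 1 / 0.8142636 = 1.2281.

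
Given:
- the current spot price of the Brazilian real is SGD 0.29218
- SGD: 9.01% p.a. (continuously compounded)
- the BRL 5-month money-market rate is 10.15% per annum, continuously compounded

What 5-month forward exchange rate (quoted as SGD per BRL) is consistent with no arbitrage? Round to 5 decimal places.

0.29080

T = 5/12 years.
SGD growth factor: e^(0.0901×5/12) = 1.0382553.
BRL accumulates by e^(0.1015×5/12) = 1.0431987.
CIP: F = S · (grow SGD)/(grow BRL) = 0.29218 × 1.0382553/1.0431987 = 0.2907954 SGD per BRL.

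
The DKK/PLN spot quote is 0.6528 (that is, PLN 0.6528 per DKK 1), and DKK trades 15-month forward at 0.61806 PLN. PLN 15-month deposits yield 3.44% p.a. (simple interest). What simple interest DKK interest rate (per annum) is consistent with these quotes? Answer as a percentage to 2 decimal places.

8.13%

T = 15/12 years.
CIP gives F = S · g_PLN/g_DKK, so g_PLN/g_DKK = 0.61806/0.6528 = 0.9467831.
PLN growth factor: 1 + 0.0344×15/12 = 1.043000.
Hence g_DKK = 1.1016251.
(1.1016251 − 1)/T = 0.081300, i.e. 8.13%.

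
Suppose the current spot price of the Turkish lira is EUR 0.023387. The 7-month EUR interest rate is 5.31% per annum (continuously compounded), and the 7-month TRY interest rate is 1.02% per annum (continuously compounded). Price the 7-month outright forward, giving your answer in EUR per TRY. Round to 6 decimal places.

0.023980

T = 7/12 years.
EUR growth factor: e^(0.0531×7/12) = 1.0314597.
Growth of 1 TRY over T: e^(0.0102×7/12) = 1.0059677.
Forward (EUR per TRY) = 0.023387 × 1.0314597 / 1.0059677 = 0.02397964.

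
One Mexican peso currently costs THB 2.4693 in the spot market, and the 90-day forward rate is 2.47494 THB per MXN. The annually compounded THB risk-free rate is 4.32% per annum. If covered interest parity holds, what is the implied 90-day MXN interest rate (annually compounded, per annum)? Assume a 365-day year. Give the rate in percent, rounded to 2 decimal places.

3.36%

T = 90/365 years.
CIP gives F = S · g_THB/g_MXN, so g_THB/g_MXN = 2.47494/2.4693 = 1.0022840.
The THB side grows by (1 + 0.0432)^(90/365) = 1.010483.
So the MXN growth factor = 1.0081803.
Annualise: 1.0081803^(365/90) − 1 = 0.033593 = 3.36%.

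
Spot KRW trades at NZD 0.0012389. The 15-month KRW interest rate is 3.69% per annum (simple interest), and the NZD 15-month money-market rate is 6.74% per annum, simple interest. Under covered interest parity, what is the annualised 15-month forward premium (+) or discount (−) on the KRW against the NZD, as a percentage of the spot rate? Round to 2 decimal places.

T = 15/12 years.
No-arbitrage forward: 0.0012389 × 1.084250 / 1.046125 = 0.0012840505 NZD/KRW.
(F − S)/S ÷ T = (0.0012840505 − 0.0012389)/0.0012389/(15/12) = 0.029155 → 2.92%.

+2.92%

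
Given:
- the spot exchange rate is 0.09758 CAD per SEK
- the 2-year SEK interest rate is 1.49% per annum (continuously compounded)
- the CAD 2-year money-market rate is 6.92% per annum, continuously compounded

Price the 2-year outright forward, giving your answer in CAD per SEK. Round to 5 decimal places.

T = 2 years.
CAD accumulates by e^(0.0692×2) = 1.1484348.
SEK accumulates by e^(0.0149×2) = 1.0302485.
So F = 0.09758 × 1.1484348 / 1.0302485 = 0.1087740 (CAD/SEK).

0.10877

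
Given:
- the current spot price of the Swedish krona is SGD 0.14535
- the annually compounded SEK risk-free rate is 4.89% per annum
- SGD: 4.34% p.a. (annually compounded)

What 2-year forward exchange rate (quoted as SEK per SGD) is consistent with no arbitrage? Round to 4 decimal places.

6.9527

T = 2 years.
SGD accumulates by (1 + 0.0434)^2 = 1.0886836.
Growth of 1 SEK over T: (1 + 0.0489)^2 = 1.1001912.
CIP: F = S · (grow SGD)/(grow SEK) = 0.14535 × 1.0886836/1.1001912 = 0.1438297 SGD per SEK.
Invert for SEK per SGD: 1 / 0.1438297 = 6.9527.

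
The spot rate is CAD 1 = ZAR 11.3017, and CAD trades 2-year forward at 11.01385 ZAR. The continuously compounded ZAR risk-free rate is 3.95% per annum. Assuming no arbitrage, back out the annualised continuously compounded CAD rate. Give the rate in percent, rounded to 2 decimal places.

T = 2 years.
CIP gives F = S · g_ZAR/g_CAD, so g_ZAR/g_CAD = 11.01385/11.3017 = 0.9745304.
ZAR growth factor: e^(0.0395×2) = 1.0822043.
Hence g_CAD = 1.110488.
Take logs: ln 1.110488 / 2 = 0.052400, so 5.24%.

5.24%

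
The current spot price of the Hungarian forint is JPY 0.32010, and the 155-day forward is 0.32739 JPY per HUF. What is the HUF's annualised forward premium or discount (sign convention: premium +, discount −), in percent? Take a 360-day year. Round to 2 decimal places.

+5.29%

T = 155/360 years.
(F − S)/S = (0.32739 − 0.3201)/0.3201 = 0.0227741.
Annualise by dividing by T: 0.0227741 / (155/360) = 0.052895 → 5.29%.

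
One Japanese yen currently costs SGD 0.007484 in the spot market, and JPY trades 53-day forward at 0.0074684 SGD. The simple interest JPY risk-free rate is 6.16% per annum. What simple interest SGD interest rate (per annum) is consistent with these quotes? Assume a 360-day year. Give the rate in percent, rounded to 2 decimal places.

4.73%

T = 53/360 years.
By CIP, F/S equals the SGD-to-JPY growth ratio: 0.0074684/0.007484 = 0.9979156.
The JPY side grows by 1 + 0.0616×53/360 = 1.0090689.
So the SGD growth factor = 1.0069656.
r = (1.0069656 − 1)/(53/360) = 0.047314 → 4.73%.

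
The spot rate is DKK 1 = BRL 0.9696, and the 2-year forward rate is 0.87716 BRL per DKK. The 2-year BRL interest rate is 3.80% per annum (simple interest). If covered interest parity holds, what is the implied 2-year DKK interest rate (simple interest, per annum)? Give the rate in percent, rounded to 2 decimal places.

9.47%

T = 2 years.
F/S = 0.87716/0.9696 = 0.9046617 = (growth of BRL) / (growth of DKK).
BRL growth factor: 1 + 0.0380×2 = 1.076000.
So the DKK growth factor = 1.1893949.
r = (1.1893949 − 1)/2 = 0.094697 → 9.47%.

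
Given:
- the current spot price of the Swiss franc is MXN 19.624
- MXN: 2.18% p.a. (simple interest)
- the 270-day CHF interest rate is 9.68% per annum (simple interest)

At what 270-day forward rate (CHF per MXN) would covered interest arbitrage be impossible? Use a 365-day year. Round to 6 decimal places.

0.053740

T = 270/365 years.
Growth of 1 MXN over T: 1 + 0.0218×270/365 = 1.016126.
Growth of 1 CHF over T: 1 + 0.0968×270/365 = 1.0716055.
CIP: F = S · (grow MXN)/(grow CHF) = 19.624 × 1.016126/1.0716055 = 18.60802 MXN per CHF.
Quoted the other way: 1/18.60802 = 0.053740 CHF per MXN.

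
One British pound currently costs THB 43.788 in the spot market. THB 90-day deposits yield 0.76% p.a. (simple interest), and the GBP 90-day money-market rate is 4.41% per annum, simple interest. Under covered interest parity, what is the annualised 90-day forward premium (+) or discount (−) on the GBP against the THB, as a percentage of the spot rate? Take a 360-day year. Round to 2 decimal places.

-3.61%

T = 90/360 years.
F = S · g_THB/g_GBP = 43.788 × 1.001900/1.011025 = 43.392792.
Annualised premium = (F − S)/S × (1/T) = (43.392792 − 43.788)/43.788 ÷ (90/360) = -3.61%.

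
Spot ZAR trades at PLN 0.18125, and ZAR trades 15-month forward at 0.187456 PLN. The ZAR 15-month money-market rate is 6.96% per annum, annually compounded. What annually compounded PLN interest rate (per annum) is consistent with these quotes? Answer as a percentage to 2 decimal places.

T = 15/12 years.
CIP gives F = S · g_PLN/g_ZAR, so g_PLN/g_ZAR = 0.187456/0.18125 = 1.0342400.
ZAR growth factor: (1 + 0.0696)^(15/12) = 1.0877441.
Hence g_PLN = 1.1249885.
r = 1.1249885^(12/15) − 1 = 0.098800 → 9.88%.

9.88%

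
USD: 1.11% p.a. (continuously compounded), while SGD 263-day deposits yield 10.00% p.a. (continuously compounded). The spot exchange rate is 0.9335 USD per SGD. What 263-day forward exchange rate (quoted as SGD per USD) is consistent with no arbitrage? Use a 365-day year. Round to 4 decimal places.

T = 263/365 years.
Growth of 1 USD over T: e^(0.0111×263/365) = 1.0080302.
Growth of 1 SGD over T: e^(0.1000×263/365) = 1.0747142.
So F = 0.9335 × 1.0080302 / 1.0747142 = 0.8755781 (USD/SGD).
Invert for SGD per USD: 1 / 0.8755781 = 1.1421.

1.1421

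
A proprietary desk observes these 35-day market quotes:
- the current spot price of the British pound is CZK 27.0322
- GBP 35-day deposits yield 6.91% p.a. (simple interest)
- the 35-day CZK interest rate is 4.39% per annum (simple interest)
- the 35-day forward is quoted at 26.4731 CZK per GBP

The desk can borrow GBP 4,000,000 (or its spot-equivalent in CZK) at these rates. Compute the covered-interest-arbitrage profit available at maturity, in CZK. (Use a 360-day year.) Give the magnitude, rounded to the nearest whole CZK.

CZK 1,986,509

T = 35/360 years.
Invest the GBP and cover forward: 4,000,000 × 1.00671805556 × 26.4731 = CZK 106,603,791.03.
Convert at spot and invest in CZK: 4,000,000 × 27.0322 × 1.00426805556 = CZK 108,590,299.73.
The quoted forward undervalues GBP, so borrow GBP, convert to CZK at spot, deposit the CZK at 4.39%, and buy GBP forward at 26.4731 to cover the loan.
The gap between the two covered legs is CZK 1,986,509.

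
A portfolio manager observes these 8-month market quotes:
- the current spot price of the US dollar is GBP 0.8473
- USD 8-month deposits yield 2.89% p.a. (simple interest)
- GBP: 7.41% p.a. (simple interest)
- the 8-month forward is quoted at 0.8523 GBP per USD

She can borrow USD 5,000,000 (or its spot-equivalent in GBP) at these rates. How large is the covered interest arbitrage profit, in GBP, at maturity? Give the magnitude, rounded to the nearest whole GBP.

T = 8/12 years.
Route A — deposit USD, sell forward: 5,000,000 × 1.019266667 × 0.8523 = GBP 4,343,604.90.
Route B — convert at spot, deposit GBP: 5,000,000 × 0.8473 × 1.049400 = GBP 4,445,783.10.
The quoted forward undervalues USD, so borrow USD, convert to GBP at spot, deposit the GBP at 7.41%, and buy USD forward at 0.8523 to cover the loan.
The gap between the two covered legs is GBP 102,178.

GBP 102,178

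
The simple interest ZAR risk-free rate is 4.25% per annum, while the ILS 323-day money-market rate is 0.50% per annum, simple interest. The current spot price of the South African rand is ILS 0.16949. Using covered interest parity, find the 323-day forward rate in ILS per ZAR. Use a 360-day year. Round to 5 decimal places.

0.16400

T = 323/360 years.
ILS accumulates by 1 + 0.0050×323/360 = 1.0044861.
ZAR accumulates by 1 + 0.0425×323/360 = 1.0381319.
CIP: F = S · (grow ILS)/(grow ZAR) = 0.16949 × 1.0044861/1.0381319 = 0.1639968 ILS per ZAR.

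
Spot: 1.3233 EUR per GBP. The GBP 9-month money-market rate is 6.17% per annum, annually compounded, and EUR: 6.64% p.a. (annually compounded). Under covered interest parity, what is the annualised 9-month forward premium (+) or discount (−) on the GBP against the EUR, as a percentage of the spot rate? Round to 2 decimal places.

T = 9/12 years.
No-arbitrage forward: 1.3233 × 1.0493977 / 1.045927 = 1.3276911 EUR/GBP.
(F − S)/S ÷ T = (1.3276911 − 1.3233)/1.3233/(9/12) = 0.004424 → 0.44%.

+0.44%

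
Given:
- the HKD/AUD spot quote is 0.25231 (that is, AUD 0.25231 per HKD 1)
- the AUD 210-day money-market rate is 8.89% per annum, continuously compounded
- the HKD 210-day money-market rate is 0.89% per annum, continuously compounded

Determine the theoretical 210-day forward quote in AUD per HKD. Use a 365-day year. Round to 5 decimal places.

0.26419

T = 210/365 years.
Growth of 1 AUD over T: e^(0.0889×210/365) = 1.0524786.
HKD growth factor: e^(0.0089×210/365) = 1.0051337.
CIP: F = S · (grow AUD)/(grow HKD) = 0.25231 × 1.0524786/1.0051337 = 0.2641946 AUD per HKD.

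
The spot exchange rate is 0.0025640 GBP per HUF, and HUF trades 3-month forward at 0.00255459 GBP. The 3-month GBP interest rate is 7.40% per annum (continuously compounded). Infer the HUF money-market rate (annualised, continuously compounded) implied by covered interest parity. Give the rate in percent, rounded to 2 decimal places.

8.87%

T = 3/12 years.
By CIP, F/S equals the GBP-to-HUF growth ratio: 0.00255459/0.002564 = 0.9963300.
The GBP side grows by e^(0.0740×3/12) = 1.0186722.
So the HUF growth factor = 1.0224245.
Take logs: ln 1.0224245 / (3/12) = 0.088707, so 8.87%.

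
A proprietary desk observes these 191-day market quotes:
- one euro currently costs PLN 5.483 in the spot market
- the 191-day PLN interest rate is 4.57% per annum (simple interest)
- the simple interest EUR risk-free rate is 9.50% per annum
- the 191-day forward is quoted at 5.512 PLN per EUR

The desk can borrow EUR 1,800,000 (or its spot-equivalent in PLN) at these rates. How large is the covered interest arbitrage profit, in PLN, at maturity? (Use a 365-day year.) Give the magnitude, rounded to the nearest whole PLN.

T = 191/365 years.
Invest the EUR and cover forward: 1,800,000 × 1.049712329 × 5.512 = PLN 10,414,825.84.
Convert at spot and invest in PLN: 1,800,000 × 5.483 × 1.023914247 = PLN 10,105,419.27.
The quoted forward overvalues EUR, so borrow PLN, buy EUR at spot, deposit the EUR at 9.50%, and sell the proceeds forward at 5.512.
Profit = 10,414,825.84 − 10,105,419.27 = PLN 309,407.

PLN 309,407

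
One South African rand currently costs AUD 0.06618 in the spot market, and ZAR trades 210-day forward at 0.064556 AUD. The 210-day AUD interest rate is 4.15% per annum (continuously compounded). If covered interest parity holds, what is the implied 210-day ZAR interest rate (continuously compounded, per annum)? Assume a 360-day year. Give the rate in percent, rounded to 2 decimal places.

8.41%

T = 210/360 years.
By CIP, F/S equals the AUD-to-ZAR growth ratio: 0.064556/0.06618 = 0.9754609.
AUD growth factor: e^(0.0415×210/360) = 1.0245037.
So the ZAR growth factor = 1.0502765.
r = ln(1.0502765)/(210/360) = 0.084092 → 8.41%.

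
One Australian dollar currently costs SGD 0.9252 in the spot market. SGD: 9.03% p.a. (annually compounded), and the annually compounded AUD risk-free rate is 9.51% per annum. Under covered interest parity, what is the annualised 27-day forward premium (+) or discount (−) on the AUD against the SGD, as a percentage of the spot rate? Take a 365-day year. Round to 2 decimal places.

T = 27/365 years.
F = S · g_SGD/g_AUD = 0.9252 × 1.0064156/1.0067427 = 0.9248994.
(F − S)/S ÷ T = (0.9248994 − 0.9252)/0.9252/(27/365) = -0.004392 → -0.44%.

-0.44%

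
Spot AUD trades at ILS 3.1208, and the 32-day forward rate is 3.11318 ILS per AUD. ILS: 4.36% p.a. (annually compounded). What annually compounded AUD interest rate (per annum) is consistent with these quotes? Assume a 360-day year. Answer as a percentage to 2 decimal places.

7.27%

T = 32/360 years.
F/S = 3.11318/3.1208 = 0.9975583 = (growth of ILS) / (growth of AUD).
The ILS side grows by (1 + 0.0436)^(32/360) = 1.0038007.
So the AUD growth factor = 1.0062577.
Annualise: 1.0062577^(360/32) − 1 = 0.072701 = 7.27%.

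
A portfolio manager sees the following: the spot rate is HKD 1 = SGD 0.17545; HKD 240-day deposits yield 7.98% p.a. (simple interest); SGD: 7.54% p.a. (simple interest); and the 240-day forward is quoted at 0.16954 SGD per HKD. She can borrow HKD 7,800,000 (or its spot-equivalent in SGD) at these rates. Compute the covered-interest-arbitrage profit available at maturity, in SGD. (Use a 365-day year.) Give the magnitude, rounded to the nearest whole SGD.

SGD 44,558

T = 240/365 years.
Invest the HKD and cover forward: 7,800,000 × 1.052471233 × 0.16954 = SGD 1,391,800.59.
Convert at spot and invest in SGD: 7,800,000 × 0.17545 × 1.049578082 = SGD 1,436,358.10.
The quoted forward undervalues HKD, so borrow HKD, convert to SGD at spot, deposit the SGD at 7.54%, and buy HKD forward at 0.16954 to cover the loan.
Arbitrage profit = |1,391,800.59 − 1,436,358.10| = SGD 44,558.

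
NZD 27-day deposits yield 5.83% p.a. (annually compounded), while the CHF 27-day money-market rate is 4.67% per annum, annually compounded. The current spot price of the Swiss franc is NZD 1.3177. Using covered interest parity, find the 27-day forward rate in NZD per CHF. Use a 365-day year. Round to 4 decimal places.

T = 27/365 years.
NZD accumulates by (1 + 0.0583)^(27/365) = 1.0042004.
Growth of 1 CHF over T: (1 + 0.0467)^(27/365) = 1.003382.
So F = 1.3177 × 1.0042004 / 1.003382 = 1.318775 (NZD/CHF).

1.3188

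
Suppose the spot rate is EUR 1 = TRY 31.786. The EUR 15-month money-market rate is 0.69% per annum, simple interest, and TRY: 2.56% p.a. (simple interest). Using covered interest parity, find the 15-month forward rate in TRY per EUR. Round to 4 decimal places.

T = 15/12 years.
TRY growth factor: 1 + 0.0256×15/12 = 1.032000.
EUR growth factor: 1 + 0.0069×15/12 = 1.008625.
Forward (TRY per EUR) = 31.786 × 1.032000 / 1.008625 = 32.522644.

32.5226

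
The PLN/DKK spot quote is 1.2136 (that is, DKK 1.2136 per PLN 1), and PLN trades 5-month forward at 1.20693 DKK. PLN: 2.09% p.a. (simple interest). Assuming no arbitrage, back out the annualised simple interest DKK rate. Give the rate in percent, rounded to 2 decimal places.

0.76%

T = 5/12 years.
By CIP, F/S equals the DKK-to-PLN growth ratio: 1.20693/1.2136 = 0.9945040.
PLN growth factor: 1 + 0.0209×5/12 = 1.0087083.
That pins the DKK growth at 1.0031644.
(1.0031644 − 1)/T = 0.007595, i.e. 0.76%.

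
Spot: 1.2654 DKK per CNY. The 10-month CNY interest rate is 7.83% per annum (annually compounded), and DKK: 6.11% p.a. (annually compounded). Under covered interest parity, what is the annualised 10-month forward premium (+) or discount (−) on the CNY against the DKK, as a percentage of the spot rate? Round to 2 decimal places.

T = 10/12 years.
F = S · g_DKK/g_CNY = 1.2654 × 1.0506634/1.0648367 = 1.2485571.
(F − S)/S ÷ T = (1.2485571 − 1.2654)/1.2654/(10/12) = -0.015972 → -1.60%.

-1.60%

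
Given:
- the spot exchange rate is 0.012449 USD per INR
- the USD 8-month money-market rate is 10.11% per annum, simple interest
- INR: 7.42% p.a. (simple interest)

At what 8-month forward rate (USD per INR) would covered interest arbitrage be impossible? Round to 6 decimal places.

0.012662

T = 8/12 years.
USD accumulates by 1 + 0.1011×8/12 = 1.067400.
INR growth factor: 1 + 0.0742×8/12 = 1.0494667.
Forward (USD per INR) = 0.012449 × 1.067400 / 1.0494667 = 0.01266173.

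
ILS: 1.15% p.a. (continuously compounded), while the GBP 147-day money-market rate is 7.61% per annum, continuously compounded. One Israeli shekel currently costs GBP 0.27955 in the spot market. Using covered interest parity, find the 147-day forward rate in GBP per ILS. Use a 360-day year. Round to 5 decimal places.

0.28702

T = 147/360 years.
GBP accumulates by e^(0.0761×147/360) = 1.031562.
ILS accumulates by e^(0.0115×147/360) = 1.0047069.
Forward (GBP per ILS) = 0.27955 × 1.031562 / 1.0047069 = 0.2870222.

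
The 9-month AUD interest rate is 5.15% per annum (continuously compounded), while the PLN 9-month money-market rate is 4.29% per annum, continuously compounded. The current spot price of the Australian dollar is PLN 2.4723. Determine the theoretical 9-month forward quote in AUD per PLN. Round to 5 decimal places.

0.40710

T = 9/12 years.
PLN growth factor: e^(0.0429×9/12) = 1.0326982.
Growth of 1 AUD over T: e^(0.0515×9/12) = 1.0393806.
Forward (PLN per AUD) = 2.4723 × 1.0326982 / 1.0393806 = 2.456405.
Invert for AUD per PLN: 1 / 2.456405 = 0.40710.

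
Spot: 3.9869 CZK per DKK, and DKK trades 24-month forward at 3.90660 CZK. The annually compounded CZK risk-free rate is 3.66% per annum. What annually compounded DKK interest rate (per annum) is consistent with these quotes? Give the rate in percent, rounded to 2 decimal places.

T = 2 years.
By CIP, F/S equals the CZK-to-DKK growth ratio: 3.9066/3.9869 = 0.9798590.
CZK growth factor: (1 + 0.0366)^2 = 1.0745396.
That pins the DKK growth at 1.0966268.
Annualise: 1.0966268^(1/2) − 1 = 0.047200 = 4.72%.

4.72%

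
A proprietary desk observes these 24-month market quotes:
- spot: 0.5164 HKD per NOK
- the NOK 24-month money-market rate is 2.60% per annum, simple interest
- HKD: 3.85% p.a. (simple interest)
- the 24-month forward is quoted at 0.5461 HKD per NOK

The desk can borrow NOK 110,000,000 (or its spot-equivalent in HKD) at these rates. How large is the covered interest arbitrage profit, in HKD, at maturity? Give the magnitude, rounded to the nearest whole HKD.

HKD 2,016,784

T = 2 years.
Invest the NOK and cover forward: 110,000,000 × 1.052000 × 0.5461 = HKD 63,194,692.00.
Convert at spot and invest in HKD: 110,000,000 × 0.5164 × 1.077000 = HKD 61,177,908.00.
The quoted forward overvalues NOK, so borrow HKD, buy NOK at spot, deposit the NOK at 2.60%, and sell the proceeds forward at 0.5461.
The gap between the two covered legs is HKD 2,016,784.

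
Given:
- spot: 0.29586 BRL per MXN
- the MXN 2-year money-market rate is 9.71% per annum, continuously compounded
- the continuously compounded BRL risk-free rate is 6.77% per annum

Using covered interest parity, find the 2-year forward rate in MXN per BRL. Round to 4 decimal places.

3.5847

T = 2 years.
BRL accumulates by e^(0.0677×2) = 1.1449947.
MXN accumulates by e^(0.0971×2) = 1.2143391.
CIP: F = S · (grow BRL)/(grow MXN) = 0.29586 × 1.1449947/1.2143391 = 0.2789650 BRL per MXN.
Quoted the other way: 1/0.2789650 = 3.5847 MXN per BRL.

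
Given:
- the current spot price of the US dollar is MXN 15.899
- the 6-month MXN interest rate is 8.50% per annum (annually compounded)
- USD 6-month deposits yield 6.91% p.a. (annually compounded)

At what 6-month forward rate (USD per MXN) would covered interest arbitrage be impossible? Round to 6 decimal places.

0.062434

T = 6/12 years.
MXN growth factor: (1 + 0.0850)^(6/12) = 1.0416333.
USD accumulates by (1 + 0.0691)^(6/12) = 1.0339729.
Forward (MXN per USD) = 15.899 × 1.0416333 / 1.0339729 = 16.01679.
Quoted the other way: 1/16.01679 = 0.062434 USD per MXN.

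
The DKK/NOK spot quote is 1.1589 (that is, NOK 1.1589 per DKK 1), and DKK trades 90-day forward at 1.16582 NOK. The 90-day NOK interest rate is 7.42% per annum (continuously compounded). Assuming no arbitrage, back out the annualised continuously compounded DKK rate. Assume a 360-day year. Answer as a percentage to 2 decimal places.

T = 90/360 years.
CIP gives F = S · g_NOK/g_DKK, so g_NOK/g_DKK = 1.16582/1.1589 = 1.0059712.
NOK growth factor: e^(0.0742×90/360) = 1.0187231.
Hence g_DKK = 1.0126762.
Take logs: ln 1.0126762 / (90/360) = 0.050386, so 5.04%.

5.04%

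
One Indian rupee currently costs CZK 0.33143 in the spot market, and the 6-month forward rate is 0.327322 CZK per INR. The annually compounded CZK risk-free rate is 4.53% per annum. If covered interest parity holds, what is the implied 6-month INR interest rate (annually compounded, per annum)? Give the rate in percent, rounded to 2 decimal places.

7.17%

T = 6/12 years.
By CIP, F/S equals the CZK-to-INR growth ratio: 0.327322/0.33143 = 0.9876052.
The CZK side grows by (1 + 0.0453)^(6/12) = 1.0223991.
That pins the INR growth at 1.0352306.
Annualise: 1.0352306^(12/6) − 1 = 0.071702 = 7.17%.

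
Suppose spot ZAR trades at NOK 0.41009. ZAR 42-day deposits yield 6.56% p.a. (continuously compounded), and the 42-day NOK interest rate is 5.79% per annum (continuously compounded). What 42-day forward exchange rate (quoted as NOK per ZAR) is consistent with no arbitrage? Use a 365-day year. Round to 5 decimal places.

T = 42/365 years.
Growth of 1 NOK over T: e^(0.0579×42/365) = 1.0066847.
Growth of 1 ZAR over T: e^(0.0656×42/365) = 1.0075771.
Forward (NOK per ZAR) = 0.41009 × 1.0066847 / 1.0075771 = 0.4097268.

0.40973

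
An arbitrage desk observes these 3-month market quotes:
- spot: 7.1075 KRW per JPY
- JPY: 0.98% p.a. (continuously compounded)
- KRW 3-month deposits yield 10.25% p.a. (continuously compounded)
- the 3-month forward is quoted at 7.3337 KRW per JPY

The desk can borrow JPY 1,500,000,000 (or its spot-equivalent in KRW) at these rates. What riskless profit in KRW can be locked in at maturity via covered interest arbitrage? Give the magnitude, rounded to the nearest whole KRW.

KRW 89,559,463

T = 3/12 years.
Keep in JPY, deliver into the forward: 1,500,000,000·1.002453003703·7.3337 = KRW 11,027,534,389.89.
Swap to KRW now, deposit: 1,500,000,000·7.1075·1.025956142773 = KRW 10,937,974,927.14.
The quoted forward overvalues JPY, so borrow KRW, buy JPY at spot, deposit the JPY at 0.98%, and sell the proceeds forward at 7.3337.
Arbitrage profit = |11,027,534,389.89 − 10,937,974,927.14| = KRW 89,559,463.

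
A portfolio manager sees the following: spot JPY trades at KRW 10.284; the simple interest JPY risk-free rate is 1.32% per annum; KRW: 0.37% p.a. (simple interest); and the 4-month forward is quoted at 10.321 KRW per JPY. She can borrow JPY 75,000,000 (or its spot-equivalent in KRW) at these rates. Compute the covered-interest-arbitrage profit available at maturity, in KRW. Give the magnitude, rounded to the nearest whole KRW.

KRW 5,229,660

T = 4/12 years.
Invest the JPY and cover forward: 75,000,000 × 1.004400 × 10.321 = KRW 777,480,930.00.
Convert at spot and invest in KRW: 75,000,000 × 10.284 × 1.00123333333 = KRW 772,251,270.00.
The quoted forward overvalues JPY, so borrow KRW, buy JPY at spot, deposit the JPY at 1.32%, and sell the proceeds forward at 10.321.
Arbitrage profit = |777,480,930.00 − 772,251,270.00| = KRW 5,229,660.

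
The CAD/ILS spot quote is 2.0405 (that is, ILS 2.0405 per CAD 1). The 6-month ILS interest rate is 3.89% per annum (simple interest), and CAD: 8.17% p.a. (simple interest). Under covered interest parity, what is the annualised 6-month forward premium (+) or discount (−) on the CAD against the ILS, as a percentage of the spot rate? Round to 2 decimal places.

T = 6/12 years.
No-arbitrage forward: 2.0405 × 1.019450 / 1.040850 = 1.9985471 ILS/CAD.
(F − S)/S ÷ T = (1.9985471 − 2.0405)/2.0405/(6/12) = -0.041120 → -4.11%.

-4.11%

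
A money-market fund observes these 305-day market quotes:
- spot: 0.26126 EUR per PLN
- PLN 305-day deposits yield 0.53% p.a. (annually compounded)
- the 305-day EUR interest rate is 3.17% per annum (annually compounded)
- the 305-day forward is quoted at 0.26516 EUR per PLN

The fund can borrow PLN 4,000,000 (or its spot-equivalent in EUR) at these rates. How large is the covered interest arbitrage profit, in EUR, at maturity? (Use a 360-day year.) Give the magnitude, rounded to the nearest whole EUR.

EUR 7,639

T = 305/360 years.
Keep in PLN, deliver into the forward: 4,000,000·1.004488464·0.26516 = EUR 1,065,400.64.
Swap to EUR now, deposit: 4,000,000·0.26126·1.026792689 = EUR 1,073,039.43.
The quoted forward undervalues PLN, so borrow PLN, convert to EUR at spot, deposit the EUR at 3.17%, and buy PLN forward at 0.26516 to cover the loan.
The gap between the two covered legs is EUR 7,639.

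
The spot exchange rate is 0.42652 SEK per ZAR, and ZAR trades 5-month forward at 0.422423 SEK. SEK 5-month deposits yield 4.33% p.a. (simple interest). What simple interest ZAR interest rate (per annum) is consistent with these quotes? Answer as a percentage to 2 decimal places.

T = 5/12 years.
CIP gives F = S · g_SEK/g_ZAR, so g_SEK/g_ZAR = 0.422423/0.42652 = 0.9903944.
SEK growth factor: 1 + 0.0433×5/12 = 1.0180417.
So the ZAR growth factor = 1.0279154.
r = (1.0279154 − 1)/(5/12) = 0.066997 → 6.70%.

6.70%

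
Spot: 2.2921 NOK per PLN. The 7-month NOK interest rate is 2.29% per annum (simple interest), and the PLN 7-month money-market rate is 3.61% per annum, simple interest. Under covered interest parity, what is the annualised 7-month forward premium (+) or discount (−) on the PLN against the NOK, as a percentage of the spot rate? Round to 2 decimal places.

T = 7/12 years.
No-arbitrage forward: 2.2921 × 1.0133583 / 1.0210583 = 2.2748148 NOK/PLN.
(F − S)/S ÷ T = (2.2748148 − 2.2921)/2.2921/(7/12) = -0.012928 → -1.29%.

-1.29%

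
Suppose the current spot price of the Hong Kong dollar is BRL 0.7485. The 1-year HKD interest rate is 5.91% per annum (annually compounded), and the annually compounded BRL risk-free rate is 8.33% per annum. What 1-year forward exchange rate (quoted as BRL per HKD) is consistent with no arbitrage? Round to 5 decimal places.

0.76560

T = 1 year.
BRL growth factor: (1 + 0.0833)^1 = 1.083300.
Growth of 1 HKD over T: (1 + 0.0591)^1 = 1.059100.
So F = 0.7485 × 1.083300 / 1.059100 = 0.7656029 (BRL/HKD).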